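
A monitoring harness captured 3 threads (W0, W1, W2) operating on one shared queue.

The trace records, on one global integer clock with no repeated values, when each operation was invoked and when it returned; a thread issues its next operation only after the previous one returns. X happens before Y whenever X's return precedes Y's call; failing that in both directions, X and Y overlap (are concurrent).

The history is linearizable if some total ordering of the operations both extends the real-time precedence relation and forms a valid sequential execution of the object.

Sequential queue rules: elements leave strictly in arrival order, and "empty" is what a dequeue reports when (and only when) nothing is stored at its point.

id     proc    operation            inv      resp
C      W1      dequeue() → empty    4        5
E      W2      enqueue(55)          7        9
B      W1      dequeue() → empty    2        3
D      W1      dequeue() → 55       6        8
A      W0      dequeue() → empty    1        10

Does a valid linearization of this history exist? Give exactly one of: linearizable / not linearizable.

linearizable

witness order: A, B, C, E, D
1. A dequeue() → empty, leaving queue <>
2. B dequeue() → empty, leaving queue <>
3. C dequeue() → empty, leaving queue <>
4. E enqueue(55), leaving queue <55>
5. D dequeue() → 55, leaving queue <>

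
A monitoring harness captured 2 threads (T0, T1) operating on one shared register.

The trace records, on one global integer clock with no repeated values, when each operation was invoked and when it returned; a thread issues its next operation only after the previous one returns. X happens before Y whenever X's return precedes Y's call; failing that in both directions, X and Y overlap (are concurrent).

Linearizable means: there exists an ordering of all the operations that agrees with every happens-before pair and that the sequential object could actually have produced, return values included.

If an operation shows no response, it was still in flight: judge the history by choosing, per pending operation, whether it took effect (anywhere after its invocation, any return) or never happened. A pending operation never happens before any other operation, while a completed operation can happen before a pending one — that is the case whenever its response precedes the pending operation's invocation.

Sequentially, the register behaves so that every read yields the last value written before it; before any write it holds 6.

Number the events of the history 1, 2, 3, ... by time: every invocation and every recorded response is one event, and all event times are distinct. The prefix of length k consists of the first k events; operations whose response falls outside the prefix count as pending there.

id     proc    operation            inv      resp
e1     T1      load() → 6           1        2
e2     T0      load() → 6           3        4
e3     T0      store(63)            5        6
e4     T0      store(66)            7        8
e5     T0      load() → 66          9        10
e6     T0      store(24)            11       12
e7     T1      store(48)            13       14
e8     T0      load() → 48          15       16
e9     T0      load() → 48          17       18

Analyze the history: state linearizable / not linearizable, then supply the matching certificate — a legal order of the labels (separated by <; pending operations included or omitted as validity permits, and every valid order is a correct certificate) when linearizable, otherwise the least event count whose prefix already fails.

linearizable — witness: e1 < e2 < e3 < e4 < e5 < e6 < e7 < e8 < e9

1. e1 load() → 6, leaving value 6
2. e2 load() → 6, leaving value 6
3. e3 store(63), leaving value 63
4. e4 store(66), leaving value 66
5. e5 load() → 66, leaving value 66
6. e6 store(24), leaving value 24
7. e7 store(48), leaving value 48
8. e8 load() → 48, leaving value 48
9. e9 load() → 48, leaving value 48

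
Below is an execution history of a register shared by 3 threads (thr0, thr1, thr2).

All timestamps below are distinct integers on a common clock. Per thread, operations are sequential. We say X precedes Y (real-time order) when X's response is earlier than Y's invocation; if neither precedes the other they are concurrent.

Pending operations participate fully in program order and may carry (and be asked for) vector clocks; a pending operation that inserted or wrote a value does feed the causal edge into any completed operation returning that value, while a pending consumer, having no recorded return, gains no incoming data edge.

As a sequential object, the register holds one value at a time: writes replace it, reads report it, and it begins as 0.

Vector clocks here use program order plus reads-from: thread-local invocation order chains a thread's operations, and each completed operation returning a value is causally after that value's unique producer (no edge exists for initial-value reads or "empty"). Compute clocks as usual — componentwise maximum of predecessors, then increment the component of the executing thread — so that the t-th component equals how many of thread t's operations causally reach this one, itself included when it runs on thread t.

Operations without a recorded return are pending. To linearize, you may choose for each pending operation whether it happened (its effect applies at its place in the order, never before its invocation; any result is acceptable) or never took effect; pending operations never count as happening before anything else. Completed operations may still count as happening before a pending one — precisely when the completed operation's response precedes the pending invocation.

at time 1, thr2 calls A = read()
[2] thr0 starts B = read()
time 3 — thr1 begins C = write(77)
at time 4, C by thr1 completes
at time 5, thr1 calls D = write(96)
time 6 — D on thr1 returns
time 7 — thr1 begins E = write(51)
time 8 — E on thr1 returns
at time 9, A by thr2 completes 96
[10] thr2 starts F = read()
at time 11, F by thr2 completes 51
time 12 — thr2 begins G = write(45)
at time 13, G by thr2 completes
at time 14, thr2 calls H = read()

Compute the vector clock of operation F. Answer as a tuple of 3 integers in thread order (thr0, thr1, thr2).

(0, 3, 2)

VC(C, invoked at 3): no causal predecessors; +1 on thr1 → (0, 1, 0)
VC(B, invoked at 2): no causal predecessors; +1 on thr0 → (1, 0, 0)
invoked at 5, D merges VC(C)=(0, 1, 0) and bumps thr1's slot → (0, 2, 0)
invoked at 1, A merges VC(D)=(0, 2, 0) and bumps thr2's slot → (0, 2, 1)
invoked at 7, E merges VC(D)=(0, 2, 0) and bumps thr1's slot → (0, 3, 0)
invoked at 10, F merges VC(A)=(0, 2, 1), VC(E)=(0, 3, 0) and bumps thr2's slot → (0, 3, 2)
invoked at 12, G merges VC(F)=(0, 3, 2) and bumps thr2's slot → (0, 3, 3)
invoked at 14, H merges VC(G)=(0, 3, 3) and bumps thr2's slot → (0, 3, 4)
target: VC(F) = (0, 3, 2)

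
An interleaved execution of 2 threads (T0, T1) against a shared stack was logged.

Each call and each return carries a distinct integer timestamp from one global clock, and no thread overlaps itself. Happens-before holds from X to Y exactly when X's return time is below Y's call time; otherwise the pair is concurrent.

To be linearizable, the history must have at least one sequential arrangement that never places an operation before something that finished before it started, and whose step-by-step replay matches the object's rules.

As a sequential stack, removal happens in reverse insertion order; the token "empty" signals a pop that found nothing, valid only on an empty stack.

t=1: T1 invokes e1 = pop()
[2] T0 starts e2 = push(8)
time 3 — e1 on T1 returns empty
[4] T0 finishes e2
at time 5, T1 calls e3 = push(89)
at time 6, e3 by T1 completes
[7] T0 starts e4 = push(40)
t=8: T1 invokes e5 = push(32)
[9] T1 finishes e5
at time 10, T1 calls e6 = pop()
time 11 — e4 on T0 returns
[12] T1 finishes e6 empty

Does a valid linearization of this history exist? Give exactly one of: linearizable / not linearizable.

cut after 11 events: linearizable; cut after 12 events (e6 responds, time 12): not linearizable
all 6 real-time-respecting orders fail — 6 completed stack operations, no legal replay
take e1, e2, e3, e4, e5, e6: step 6 already fails, because e6 pop() → empty cannot occur there
take e1, e2, e3, e5, e4, e6: step 6 already fails, because e6 pop() → empty cannot occur there

not linearizable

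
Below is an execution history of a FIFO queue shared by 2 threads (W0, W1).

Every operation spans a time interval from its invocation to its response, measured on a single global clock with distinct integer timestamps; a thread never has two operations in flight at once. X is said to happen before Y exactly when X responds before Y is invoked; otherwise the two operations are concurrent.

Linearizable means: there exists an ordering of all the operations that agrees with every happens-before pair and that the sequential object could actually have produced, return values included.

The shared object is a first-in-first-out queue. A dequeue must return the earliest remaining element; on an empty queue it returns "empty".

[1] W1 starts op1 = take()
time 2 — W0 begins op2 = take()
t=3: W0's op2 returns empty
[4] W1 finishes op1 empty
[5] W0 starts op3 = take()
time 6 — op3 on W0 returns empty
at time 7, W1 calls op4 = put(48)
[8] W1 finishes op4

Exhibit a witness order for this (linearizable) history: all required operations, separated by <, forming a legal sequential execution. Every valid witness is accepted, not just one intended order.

op1 < op2 < op3 < op4

1. op1 take() → empty, leaving queue <>
2. op2 take() → empty, leaving queue <>
3. op3 take() → empty, leaving queue <>
4. op4 put(48), leaving queue <48>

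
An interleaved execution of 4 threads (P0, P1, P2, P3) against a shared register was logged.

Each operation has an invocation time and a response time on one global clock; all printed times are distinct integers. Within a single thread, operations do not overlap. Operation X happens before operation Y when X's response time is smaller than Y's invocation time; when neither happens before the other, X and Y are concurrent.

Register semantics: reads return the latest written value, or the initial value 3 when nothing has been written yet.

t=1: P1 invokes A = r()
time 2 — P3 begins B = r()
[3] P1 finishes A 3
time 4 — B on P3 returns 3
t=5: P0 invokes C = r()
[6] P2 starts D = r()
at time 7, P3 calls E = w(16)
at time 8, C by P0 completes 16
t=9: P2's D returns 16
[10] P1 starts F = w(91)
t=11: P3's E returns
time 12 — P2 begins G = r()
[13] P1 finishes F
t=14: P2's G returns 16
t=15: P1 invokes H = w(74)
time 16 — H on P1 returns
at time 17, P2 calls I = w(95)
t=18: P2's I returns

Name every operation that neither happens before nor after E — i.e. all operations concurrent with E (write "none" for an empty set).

C, D, F

E runs from 7 to 11; window-overlapping ops are concurrent
A [1,3]: before
B [2,4]: before
C [5,8]: concurrent
D [6,9]: concurrent
F [10,13]: concurrent
G [12,14]: after
H [15,16]: after
I [17,18]: after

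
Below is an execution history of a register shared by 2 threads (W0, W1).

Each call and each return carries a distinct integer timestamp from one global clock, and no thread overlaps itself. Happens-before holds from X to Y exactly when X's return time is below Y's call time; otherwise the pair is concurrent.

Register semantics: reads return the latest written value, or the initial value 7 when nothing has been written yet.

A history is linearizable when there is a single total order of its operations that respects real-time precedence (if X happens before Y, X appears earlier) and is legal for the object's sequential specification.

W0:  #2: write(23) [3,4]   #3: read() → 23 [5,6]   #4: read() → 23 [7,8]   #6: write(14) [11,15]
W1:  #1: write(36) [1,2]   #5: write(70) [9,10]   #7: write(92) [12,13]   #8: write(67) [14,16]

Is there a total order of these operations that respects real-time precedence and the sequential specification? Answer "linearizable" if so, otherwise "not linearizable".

linearizable

a witness: #1, #2, #3, #4, #5, #6, #7, #8
step 1: #1 write(36) — value 36
step 2: #2 write(23) — value 23
step 3: #3 read() → 23 — value 23
step 4: #4 read() → 23 — value 23
step 5: #5 write(70) — value 70
step 6: #6 write(14) — value 14
step 7: #7 write(92) — value 92
step 8: #8 write(67) — value 67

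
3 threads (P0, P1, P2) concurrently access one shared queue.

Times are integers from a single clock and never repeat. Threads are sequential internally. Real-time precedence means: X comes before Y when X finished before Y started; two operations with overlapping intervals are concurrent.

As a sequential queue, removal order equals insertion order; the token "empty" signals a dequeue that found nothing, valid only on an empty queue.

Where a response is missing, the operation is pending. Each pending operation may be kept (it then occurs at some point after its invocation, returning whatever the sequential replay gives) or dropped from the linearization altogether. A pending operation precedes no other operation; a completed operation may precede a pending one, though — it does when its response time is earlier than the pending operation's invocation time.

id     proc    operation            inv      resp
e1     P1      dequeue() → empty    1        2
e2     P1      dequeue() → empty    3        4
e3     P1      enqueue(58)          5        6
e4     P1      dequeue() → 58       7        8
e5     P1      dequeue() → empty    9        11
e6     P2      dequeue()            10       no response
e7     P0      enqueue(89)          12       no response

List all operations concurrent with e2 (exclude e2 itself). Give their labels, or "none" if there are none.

none

e2 spans [3,4]; an op avoiding the whole window 3..4 is ordered, any other is concurrent
e1 [1,2]: before
e3 [5,6]: after
e4 [7,8]: after
e5 [9,11]: after
e6 [10,…): after
e7 [12,…): after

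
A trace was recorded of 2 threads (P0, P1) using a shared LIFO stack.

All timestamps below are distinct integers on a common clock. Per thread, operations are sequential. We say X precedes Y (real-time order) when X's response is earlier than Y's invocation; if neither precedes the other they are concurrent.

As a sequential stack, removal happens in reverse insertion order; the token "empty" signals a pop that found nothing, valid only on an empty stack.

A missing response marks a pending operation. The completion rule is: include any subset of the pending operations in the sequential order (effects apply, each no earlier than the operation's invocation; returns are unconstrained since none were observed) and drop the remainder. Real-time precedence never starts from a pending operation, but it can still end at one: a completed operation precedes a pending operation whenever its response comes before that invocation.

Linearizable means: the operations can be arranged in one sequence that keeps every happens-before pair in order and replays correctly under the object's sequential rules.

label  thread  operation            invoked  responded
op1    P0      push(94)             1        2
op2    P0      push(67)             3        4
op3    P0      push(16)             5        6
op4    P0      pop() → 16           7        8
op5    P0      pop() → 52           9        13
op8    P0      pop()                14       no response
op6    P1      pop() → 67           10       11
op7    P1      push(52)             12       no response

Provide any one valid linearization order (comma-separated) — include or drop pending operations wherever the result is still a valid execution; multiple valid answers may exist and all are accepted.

op1, op2, op3, op4, op6, op7, op5

step 1: op1 push(94) — stack <94>
step 2: op2 push(67) — stack <94,67>
step 3: op3 push(16) — stack <94,67,16>
step 4: op4 pop() → 16 — stack <94,67>
step 5: op6 pop() → 67 — stack <94>
step 6: op7 push(52) (pending, included) — stack <94,52>
step 7: op5 pop() → 52 — stack <94>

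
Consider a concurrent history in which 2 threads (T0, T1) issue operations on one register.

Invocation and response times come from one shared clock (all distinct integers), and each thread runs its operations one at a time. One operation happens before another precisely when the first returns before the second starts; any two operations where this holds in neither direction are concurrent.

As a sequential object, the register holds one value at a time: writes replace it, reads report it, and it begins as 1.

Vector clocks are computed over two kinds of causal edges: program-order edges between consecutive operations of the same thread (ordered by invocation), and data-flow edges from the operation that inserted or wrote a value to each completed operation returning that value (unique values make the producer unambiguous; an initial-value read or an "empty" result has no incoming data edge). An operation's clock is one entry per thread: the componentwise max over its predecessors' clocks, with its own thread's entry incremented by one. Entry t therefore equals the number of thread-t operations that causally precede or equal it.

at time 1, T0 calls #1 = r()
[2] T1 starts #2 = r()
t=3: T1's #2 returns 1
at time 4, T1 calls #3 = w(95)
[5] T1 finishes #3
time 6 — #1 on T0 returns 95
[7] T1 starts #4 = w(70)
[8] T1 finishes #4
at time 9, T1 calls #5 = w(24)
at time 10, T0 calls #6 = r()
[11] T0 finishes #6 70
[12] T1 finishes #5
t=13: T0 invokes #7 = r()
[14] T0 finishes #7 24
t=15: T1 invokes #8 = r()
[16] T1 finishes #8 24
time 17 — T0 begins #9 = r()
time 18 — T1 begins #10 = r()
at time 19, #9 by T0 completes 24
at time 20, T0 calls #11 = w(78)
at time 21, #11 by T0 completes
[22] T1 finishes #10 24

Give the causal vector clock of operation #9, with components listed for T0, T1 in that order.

(4, 4)

no predecessors for #2 (invoked 2): T1 increments from zero → (0, 1)
#3 (invocation 4): componentwise max over VC(#2)=(0, 1), +1 at T1, giving (0, 2)
#4 (invocation 7): componentwise max over VC(#3)=(0, 2), +1 at T1, giving (0, 3)
#1 (invocation 1): componentwise max over VC(#3)=(0, 2), +1 at T0, giving (1, 2)
#5 (invocation 9): componentwise max over VC(#4)=(0, 3), +1 at T1, giving (0, 4)
#8 (invocation 15): componentwise max over VC(#5)=(0, 4), +1 at T1, giving (0, 5)
#6 (invocation 10): componentwise max over VC(#1)=(1, 2), VC(#4)=(0, 3), +1 at T0, giving (2, 3)
#10 (invocation 18): componentwise max over VC(#5)=(0, 4), VC(#8)=(0, 5), +1 at T1, giving (0, 6)
#7 (invocation 13): componentwise max over VC(#5)=(0, 4), VC(#6)=(2, 3), +1 at T0, giving (3, 4)
#9 (invocation 17): componentwise max over VC(#5)=(0, 4), VC(#7)=(3, 4), +1 at T0, giving (4, 4)
#11 (invocation 20): componentwise max over VC(#9)=(4, 4), +1 at T0, giving (5, 4)
target: VC(#9) = (4, 4)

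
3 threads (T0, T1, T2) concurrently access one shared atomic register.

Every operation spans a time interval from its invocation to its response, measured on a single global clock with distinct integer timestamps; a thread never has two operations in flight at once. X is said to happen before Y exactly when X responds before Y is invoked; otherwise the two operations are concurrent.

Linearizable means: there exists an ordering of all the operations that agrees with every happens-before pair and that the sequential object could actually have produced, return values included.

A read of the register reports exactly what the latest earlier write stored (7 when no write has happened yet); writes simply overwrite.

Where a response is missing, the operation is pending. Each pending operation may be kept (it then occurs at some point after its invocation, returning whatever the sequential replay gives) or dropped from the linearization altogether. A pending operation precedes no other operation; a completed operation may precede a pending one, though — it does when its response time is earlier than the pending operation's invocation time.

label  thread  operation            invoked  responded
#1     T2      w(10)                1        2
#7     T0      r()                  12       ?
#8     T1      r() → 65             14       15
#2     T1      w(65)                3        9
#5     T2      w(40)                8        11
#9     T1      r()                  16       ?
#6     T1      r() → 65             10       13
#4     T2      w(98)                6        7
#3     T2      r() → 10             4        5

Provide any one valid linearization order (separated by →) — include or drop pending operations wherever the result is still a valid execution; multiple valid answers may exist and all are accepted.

1. #1 w(10), leaving value 10
2. #3 r() → 10, leaving value 10
3. #4 w(98), leaving value 98
4. #5 w(40), leaving value 40
5. #2 w(65), leaving value 65
6. #6 r() → 65, leaving value 65
7. #7 r() (pending, included), leaving value 65
8. #8 r() → 65, leaving value 65

#1 → #3 → #4 → #5 → #2 → #6 → #7 → #8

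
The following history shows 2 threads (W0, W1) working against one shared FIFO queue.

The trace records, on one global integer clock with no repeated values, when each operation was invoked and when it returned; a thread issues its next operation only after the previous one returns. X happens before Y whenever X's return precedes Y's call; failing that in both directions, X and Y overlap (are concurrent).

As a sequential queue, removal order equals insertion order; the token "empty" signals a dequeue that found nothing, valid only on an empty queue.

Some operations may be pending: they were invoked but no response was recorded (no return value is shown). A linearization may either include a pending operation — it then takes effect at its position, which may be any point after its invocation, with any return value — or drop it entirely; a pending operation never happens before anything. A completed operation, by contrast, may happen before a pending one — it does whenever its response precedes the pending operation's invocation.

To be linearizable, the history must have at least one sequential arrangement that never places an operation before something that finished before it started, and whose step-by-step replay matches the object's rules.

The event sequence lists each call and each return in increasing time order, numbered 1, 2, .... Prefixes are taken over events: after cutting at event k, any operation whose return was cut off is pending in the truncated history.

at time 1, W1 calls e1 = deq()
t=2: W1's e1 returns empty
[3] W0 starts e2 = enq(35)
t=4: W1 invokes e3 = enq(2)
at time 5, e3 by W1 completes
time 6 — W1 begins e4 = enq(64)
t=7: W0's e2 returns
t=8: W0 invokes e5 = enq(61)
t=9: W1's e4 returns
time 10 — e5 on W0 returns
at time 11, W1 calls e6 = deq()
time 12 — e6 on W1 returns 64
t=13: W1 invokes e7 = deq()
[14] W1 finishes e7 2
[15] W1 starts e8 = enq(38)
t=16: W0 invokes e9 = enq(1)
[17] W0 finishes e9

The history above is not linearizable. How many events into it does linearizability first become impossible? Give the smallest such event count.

12

one valid order for events 1..11 is e1, e2, e3, e4, e5:
step 1: e1 deq() → empty — queue <>
step 2: e2 enq(35) — queue <35>
step 3: e3 enq(2) — queue <35,2>
step 4: e4 enq(64) — queue <35,2,64>
step 5: e5 enq(61) — queue <35,2,64,61>
event 12 — e6's response, time 12 — after it, nothing linearizes
sample order e1, e2, e3, e4, e5, e6 stalls at step 6 — e6 deq() → 64 has no legal effect
sample order e1, e2, e3, e5, e4, e6 stalls at step 6 — e6 deq() → 64 has no legal effect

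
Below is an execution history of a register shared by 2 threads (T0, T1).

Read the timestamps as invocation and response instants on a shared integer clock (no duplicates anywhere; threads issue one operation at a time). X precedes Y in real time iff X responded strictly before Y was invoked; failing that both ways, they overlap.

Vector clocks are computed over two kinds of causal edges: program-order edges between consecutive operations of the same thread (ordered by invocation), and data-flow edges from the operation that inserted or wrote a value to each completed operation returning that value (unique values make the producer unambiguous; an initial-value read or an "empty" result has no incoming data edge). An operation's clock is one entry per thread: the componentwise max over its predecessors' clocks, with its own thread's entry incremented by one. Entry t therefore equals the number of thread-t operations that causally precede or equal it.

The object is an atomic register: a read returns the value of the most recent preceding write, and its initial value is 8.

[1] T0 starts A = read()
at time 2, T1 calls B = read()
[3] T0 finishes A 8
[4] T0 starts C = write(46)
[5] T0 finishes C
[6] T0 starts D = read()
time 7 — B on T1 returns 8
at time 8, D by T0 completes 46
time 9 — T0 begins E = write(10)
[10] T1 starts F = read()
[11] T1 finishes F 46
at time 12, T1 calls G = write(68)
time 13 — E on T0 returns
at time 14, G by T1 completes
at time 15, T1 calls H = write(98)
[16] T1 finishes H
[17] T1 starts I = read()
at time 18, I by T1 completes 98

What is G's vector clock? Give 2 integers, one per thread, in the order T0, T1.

invoked at 2, B has no predecessors; its own T1 bump gives (0, 1)
invoked at 1, A has no predecessors; its own T0 bump gives (1, 0)
C (invocation 4): componentwise max over VC(A)=(1, 0), +1 at T0, giving (2, 0)
D (invocation 6): componentwise max over VC(C)=(2, 0), +1 at T0, giving (3, 0)
F (invocation 10): componentwise max over VC(B)=(0, 1), VC(C)=(2, 0), +1 at T1, giving (2, 2)
E (invocation 9): componentwise max over VC(D)=(3, 0), +1 at T0, giving (4, 0)
G (invocation 12): componentwise max over VC(F)=(2, 2), +1 at T1, giving (2, 3)
H (invocation 15): componentwise max over VC(G)=(2, 3), +1 at T1, giving (2, 4)
I (invocation 17): componentwise max over VC(H)=(2, 4), +1 at T1, giving (2, 5)
target: VC(G) = (2, 3)

(2, 3)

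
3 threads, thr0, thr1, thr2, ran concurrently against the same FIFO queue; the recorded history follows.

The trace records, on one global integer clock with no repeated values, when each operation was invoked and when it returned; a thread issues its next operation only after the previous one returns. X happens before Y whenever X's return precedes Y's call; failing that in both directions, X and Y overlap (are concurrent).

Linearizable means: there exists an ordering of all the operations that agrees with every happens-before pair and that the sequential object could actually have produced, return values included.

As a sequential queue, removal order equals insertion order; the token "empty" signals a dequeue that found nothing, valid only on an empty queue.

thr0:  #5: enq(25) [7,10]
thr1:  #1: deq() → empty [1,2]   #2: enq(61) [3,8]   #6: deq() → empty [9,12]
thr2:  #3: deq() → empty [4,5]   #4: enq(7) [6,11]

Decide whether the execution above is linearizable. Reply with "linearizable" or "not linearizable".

prefix check: 1..11 passes, 1..12 fails once #6's time-12 response joins
real-time-consistent orders of the 6 completed operations: 18 — all fail the FIFO queue replay
take #1, #2, #3, #4, #5, #6: step 3 already fails, because #3 deq() → empty cannot occur there
take #1, #2, #3, #4, #6, #5: step 3 already fails, because #3 deq() → empty cannot occur there

not linearizable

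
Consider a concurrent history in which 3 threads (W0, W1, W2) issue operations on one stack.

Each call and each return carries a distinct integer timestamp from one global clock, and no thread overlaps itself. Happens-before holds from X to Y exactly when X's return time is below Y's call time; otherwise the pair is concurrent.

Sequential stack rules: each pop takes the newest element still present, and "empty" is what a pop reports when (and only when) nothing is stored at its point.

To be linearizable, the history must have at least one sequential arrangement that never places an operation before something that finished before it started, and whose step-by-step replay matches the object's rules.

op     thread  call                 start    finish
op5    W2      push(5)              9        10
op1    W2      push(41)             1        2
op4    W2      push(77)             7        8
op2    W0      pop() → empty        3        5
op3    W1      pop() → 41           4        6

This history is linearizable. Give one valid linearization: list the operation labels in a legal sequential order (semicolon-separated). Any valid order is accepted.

1. op1 push(41), leaving stack <41>
2. op3 pop() → 41, leaving stack <>
3. op2 pop() → empty, leaving stack <>
4. op4 push(77), leaving stack <77>
5. op5 push(5), leaving stack <77,5>

op1; op3; op2; op4; op5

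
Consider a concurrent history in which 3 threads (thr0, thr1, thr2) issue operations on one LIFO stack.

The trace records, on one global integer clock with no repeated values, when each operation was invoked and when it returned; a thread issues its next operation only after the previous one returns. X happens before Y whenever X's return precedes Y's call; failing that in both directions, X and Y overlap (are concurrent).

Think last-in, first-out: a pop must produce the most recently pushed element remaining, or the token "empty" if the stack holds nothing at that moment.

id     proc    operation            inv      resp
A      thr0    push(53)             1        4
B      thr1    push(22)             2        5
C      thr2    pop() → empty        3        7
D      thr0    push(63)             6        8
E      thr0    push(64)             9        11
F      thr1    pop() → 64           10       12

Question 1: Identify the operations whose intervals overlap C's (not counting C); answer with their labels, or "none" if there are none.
concurrent with C ([3,7]): every op whose interval crosses 3..7
A [1,4]: concurrent
B [2,5]: concurrent
D [6,8]: concurrent
E [9,11]: after
F [10,12]: after

A, B, D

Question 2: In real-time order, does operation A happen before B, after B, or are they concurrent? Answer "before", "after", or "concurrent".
A spans [1,4], B spans [2,5]
the intervals overlap in both directions

concurrent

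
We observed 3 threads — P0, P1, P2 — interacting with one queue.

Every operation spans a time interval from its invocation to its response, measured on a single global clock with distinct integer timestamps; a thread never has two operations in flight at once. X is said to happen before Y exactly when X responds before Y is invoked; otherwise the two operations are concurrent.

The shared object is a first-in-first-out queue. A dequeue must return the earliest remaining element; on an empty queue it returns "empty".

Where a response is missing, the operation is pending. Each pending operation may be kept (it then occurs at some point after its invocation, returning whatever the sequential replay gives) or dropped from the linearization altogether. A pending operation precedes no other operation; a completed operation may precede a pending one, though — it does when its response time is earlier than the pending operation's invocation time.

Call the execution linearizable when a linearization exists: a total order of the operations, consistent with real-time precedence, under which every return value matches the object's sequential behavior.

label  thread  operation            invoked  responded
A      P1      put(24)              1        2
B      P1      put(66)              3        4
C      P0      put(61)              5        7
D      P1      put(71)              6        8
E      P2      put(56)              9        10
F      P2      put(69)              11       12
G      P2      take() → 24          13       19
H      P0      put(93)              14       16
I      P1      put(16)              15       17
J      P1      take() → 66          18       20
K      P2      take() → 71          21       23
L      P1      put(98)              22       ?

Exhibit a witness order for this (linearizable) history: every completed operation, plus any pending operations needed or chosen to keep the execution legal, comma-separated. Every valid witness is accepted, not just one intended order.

1. A put(24), leaving queue <24>
2. B put(66), leaving queue <24,66>
3. D put(71), leaving queue <24,66,71>
4. C put(61), leaving queue <24,66,71,61>
5. E put(56), leaving queue <24,66,71,61,56>
6. F put(69), leaving queue <24,66,71,61,56,69>
7. G take() → 24, leaving queue <66,71,61,56,69>
8. H put(93), leaving queue <66,71,61,56,69,93>
9. I put(16), leaving queue <66,71,61,56,69,93,16>
10. J take() → 66, leaving queue <71,61,56,69,93,16>
11. K take() → 71, leaving queue <61,56,69,93,16>

A, B, D, C, E, F, G, H, I, J, K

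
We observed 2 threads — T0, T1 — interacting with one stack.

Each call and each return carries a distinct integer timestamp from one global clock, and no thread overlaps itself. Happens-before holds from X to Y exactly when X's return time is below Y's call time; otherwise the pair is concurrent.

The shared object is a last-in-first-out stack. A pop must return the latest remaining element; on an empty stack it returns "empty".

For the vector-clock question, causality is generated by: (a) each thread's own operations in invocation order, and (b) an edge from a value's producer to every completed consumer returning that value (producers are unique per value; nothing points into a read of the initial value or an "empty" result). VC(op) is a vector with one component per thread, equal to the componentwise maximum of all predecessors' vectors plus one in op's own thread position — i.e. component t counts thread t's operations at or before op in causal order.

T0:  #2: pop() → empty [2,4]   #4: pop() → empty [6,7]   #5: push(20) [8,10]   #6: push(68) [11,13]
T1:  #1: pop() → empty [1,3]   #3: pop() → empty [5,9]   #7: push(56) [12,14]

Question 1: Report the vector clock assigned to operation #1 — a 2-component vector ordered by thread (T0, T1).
Answer: (0, 1)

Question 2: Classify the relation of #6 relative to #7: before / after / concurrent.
Answer: concurrent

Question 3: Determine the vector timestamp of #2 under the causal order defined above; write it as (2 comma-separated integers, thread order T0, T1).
Answer: (1, 0)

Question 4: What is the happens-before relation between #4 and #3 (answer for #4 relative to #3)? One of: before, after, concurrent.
Answer: concurrent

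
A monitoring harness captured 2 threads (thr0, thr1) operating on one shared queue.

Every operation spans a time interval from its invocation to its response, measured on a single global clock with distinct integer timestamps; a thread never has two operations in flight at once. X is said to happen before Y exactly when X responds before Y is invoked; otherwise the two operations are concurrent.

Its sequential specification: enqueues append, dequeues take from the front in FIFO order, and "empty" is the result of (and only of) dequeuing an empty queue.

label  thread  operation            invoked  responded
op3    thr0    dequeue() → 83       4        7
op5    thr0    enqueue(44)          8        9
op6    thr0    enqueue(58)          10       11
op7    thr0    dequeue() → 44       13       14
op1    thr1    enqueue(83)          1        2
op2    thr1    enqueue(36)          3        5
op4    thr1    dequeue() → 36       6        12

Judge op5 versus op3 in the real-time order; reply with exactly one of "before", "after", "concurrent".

op5 spans [8,9], op3 spans [4,7]
resp(op3)=7 < inv(op5)=8

after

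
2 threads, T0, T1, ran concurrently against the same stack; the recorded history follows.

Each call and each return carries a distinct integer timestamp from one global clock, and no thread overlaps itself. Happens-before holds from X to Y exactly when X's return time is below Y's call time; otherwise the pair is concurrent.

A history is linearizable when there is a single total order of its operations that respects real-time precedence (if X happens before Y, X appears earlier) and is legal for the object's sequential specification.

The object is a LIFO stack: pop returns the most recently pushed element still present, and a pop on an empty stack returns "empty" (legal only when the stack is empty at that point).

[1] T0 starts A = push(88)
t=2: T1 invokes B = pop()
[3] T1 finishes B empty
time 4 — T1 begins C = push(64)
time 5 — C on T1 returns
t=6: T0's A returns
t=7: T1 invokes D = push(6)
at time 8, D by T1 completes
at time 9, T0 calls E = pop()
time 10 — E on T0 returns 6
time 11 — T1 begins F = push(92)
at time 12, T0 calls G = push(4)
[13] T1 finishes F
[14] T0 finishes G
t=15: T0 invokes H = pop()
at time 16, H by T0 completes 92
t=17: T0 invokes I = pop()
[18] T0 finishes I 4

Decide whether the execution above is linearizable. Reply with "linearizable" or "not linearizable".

witness order: B, A, C, D, E, G, F, H, I
1. B pop() → empty, leaving stack <>
2. A push(88), leaving stack <88>
3. C push(64), leaving stack <88,64>
4. D push(6), leaving stack <88,64,6>
5. E pop() → 6, leaving stack <88,64>
6. G push(4), leaving stack <88,64,4>
7. F push(92), leaving stack <88,64,4,92>
8. H pop() → 92, leaving stack <88,64,4>
9. I pop() → 4, leaving stack <88,64>

linearizable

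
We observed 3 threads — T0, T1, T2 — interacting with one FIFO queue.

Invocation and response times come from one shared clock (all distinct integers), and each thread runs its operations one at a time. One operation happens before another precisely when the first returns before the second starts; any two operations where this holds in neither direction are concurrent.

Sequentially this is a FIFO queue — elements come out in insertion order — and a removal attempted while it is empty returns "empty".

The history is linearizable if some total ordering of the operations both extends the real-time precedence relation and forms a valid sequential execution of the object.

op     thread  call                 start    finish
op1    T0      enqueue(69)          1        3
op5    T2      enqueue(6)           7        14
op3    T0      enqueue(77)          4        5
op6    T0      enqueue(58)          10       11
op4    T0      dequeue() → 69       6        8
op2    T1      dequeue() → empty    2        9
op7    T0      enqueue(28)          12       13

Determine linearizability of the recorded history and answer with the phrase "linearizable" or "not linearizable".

linearizable

a witness: op2, op1, op3, op4, op5, op6, op7
1. op2 dequeue() → empty, leaving queue <>
2. op1 enqueue(69), leaving queue <69>
3. op3 enqueue(77), leaving queue <69,77>
4. op4 dequeue() → 69, leaving queue <77>
5. op5 enqueue(6), leaving queue <77,6>
6. op6 enqueue(58), leaving queue <77,6,58>
7. op7 enqueue(28), leaving queue <77,6,58,28>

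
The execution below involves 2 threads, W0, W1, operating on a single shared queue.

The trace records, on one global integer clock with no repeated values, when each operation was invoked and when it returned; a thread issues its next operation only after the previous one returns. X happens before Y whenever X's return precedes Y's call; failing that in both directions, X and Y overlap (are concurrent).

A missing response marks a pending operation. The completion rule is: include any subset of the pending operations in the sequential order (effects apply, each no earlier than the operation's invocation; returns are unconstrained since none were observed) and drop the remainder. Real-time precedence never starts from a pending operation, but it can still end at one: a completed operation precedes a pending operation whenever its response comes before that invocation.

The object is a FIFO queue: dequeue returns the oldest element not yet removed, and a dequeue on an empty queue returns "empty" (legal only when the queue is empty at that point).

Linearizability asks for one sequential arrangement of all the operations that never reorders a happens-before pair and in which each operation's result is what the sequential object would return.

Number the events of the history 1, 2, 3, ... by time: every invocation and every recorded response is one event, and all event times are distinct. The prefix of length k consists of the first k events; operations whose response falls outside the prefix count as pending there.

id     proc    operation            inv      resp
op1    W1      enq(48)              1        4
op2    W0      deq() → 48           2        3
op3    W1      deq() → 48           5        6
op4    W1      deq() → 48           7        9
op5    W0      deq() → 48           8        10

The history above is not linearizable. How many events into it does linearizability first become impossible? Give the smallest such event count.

6

a valid linearization of events 1..5 exists, for instance op1, op2:
after step 1 (op1 enq(48)): queue <48>
after step 2 (op2 deq() → 48): queue <>
adding event 6 (op3 responds at 6) leaves no legal real-time order
for example op1, op2, op3 fails at step 3: op3 deq() → 48 is not legal there
for example op2, op1, op3 fails at step 1: op2 deq() → 48 is not legal there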